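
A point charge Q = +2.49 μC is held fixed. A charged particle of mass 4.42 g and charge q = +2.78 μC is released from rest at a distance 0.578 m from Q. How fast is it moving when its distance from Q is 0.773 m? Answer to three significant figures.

Only the electrostatic force acts, so mechanical energy is conserved: ½mv² = U₁ − U₂ = kQq(1/r₁ − 1/r₂).
U₁ − U₂ = (8.99×10⁹ N·m²/C²)(2.49×10⁻⁶ C)(2.78×10⁻⁶ C)(1/0.578 − 1/0.773) = 0.0272 J.
v = √(2·0.0272/4.42×10⁻³) = 3.51 m/s.

3.51 m/s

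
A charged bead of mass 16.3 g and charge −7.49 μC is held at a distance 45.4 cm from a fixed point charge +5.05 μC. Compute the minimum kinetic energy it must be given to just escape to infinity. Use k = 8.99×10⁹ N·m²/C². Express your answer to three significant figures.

0.749 J

To just escape, total mechanical energy must reach zero at infinity: ½mv²_min + U = 0, so ½mv²_min = −U = |kQq|/r.
|U| = |kQq|/r = (8.99×10⁹ N·m²/C²)(5.05×10⁻⁶)(7.49×10⁻⁶)/(0.454) = 0.749 J.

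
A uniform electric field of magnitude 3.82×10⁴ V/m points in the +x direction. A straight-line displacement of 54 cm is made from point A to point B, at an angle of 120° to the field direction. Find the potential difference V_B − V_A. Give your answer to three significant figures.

Only the component of displacement along E changes the potential: ΔV = −E·d·cosθ.
ΔV = −(3.82×10⁴ V/m)(0.540 m)cos120° = 1.03×10⁴ V.

1.03×10⁴ V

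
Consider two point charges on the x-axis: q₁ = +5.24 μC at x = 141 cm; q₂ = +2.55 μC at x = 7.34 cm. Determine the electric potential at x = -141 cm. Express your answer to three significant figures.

3.22×10⁴ V

The total potential is the scalar sum of each charge's contribution, V = Σ kqᵢ/rᵢ.
Distances from the field point to each charge: r₁ = 2.82 m, r₂ = 1.48 m.
V = k[(5.24×10⁻⁶)/(2.82) + (2.55×10⁻⁶)/(1.48)] = 3.22×10⁴ V.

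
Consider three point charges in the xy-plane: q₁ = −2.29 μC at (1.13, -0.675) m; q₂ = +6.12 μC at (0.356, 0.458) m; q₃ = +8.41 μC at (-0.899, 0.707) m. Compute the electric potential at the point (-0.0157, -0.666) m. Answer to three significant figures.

The total potential is the scalar sum of each charge's contribution, V = Σ kqᵢ/rᵢ.
Distances from the field point to each charge: r₁ = 1.15 m, r₂ = 1.18 m, r₃ = 1.63 m.
V = k[(-2.29×10⁻⁶)/(1.15) + (6.12×10⁻⁶)/(1.18) + (8.41×10⁻⁶)/(1.63)] = 7.48×10⁴ V.

7.48×10⁴ V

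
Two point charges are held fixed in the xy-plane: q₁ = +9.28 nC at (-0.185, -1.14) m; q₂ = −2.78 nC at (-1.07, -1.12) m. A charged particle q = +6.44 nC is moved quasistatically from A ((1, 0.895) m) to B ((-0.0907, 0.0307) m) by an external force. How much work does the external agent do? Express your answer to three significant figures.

1.78×10⁻⁷ J

For quasistatic motion the external work equals the change in potential energy: W_ext = qΔV = q(V_B − V_A).
At A: distances to the source charges are 2.35 m, 2.89 m; V_A = Σ kqᵢ/rᵢ = 26.8 V.
At B: distances to the source charges are 1.17 m, 1.51 m; V_B = Σ kqᵢ/rᵢ = 54.5 V.
ΔV = V_B − V_A = 27.7 V.
W_ext = qΔV = (6.44×10⁻⁹ C)(27.7 V) = 1.78×10⁻⁷ J.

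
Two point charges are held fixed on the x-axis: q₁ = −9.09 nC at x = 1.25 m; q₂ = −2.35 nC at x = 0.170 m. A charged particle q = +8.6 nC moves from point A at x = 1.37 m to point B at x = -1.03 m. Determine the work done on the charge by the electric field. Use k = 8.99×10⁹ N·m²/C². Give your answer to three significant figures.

The work done by the electric force is W_field = −ΔU = −q(V_B − V_A) = q(V_A − V_B).
At A: distances to the source charges are 0.120 m, 1.20 m; V_A = Σ kqᵢ/rᵢ = -699 V.
At B: distances to the source charges are 2.28 m, 1.20 m; V_B = Σ kqᵢ/rᵢ = -53.4 V.
ΔV = V_B − V_A = 645 V.
W_field = −qΔV = −(8.60×10⁻⁹ C)(645 V) = -5.55×10⁻⁶ J.

-5.55×10⁻⁶ J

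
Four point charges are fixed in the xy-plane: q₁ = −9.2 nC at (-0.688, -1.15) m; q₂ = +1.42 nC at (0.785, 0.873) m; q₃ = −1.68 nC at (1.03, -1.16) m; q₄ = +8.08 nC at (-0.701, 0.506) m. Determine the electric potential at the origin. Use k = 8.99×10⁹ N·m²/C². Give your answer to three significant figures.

The total potential is the scalar sum of each charge's contribution, V = Σ kqᵢ/rᵢ.
Distances from the field point to each charge: r₁ = 1.34 m, r₂ = 1.17 m, r₃ = 1.55 m, r₄ = 0.865 m.
V = k[(-9.20×10⁻⁹)/(1.34) + (1.42×10⁻⁹)/(1.17) + (-1.68×10⁻⁹)/(1.55) + (8.08×10⁻⁹)/(0.865)] = 23.4 V.

23.4 V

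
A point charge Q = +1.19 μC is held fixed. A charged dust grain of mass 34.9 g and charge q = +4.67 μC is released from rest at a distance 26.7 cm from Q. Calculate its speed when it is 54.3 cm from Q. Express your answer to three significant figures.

Only the electrostatic force acts, so mechanical energy is conserved: ½mv² = U₁ − U₂ = kQq(1/r₁ − 1/r₂).
U₁ − U₂ = (8.99×10⁹ N·m²/C²)(1.19×10⁻⁶ C)(4.67×10⁻⁶ C)(1/0.267 − 1/0.543) = 0.0951 J.
v = √(2·0.0951/0.0349) = 2.33 m/s.

2.33 m/s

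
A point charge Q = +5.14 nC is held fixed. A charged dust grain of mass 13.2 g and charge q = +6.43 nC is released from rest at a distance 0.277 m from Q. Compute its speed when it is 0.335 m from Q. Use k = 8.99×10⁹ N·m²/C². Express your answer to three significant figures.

Only the electrostatic force acts, so mechanical energy is conserved: ½mv² = U₁ − U₂ = kQq(1/r₁ − 1/r₂).
U₁ − U₂ = (8.99×10⁹ N·m²/C²)(5.14×10⁻⁹ C)(6.43×10⁻⁹ C)(1/0.277 − 1/0.335) = 1.86×10⁻⁷ J.
v = √(2·1.86×10⁻⁷/0.0132) = 5.30×10⁻³ m/s.

5.30×10⁻³ m/s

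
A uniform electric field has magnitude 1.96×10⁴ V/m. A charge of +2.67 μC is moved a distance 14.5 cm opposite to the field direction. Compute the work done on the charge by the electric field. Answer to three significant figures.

The potential change for a displacement 14.5 cm opposite to the field direction is ΔV = +Ed = 2840 V.
W_field = −qΔV = -7.59×10⁻³ J.

-7.59×10⁻³ J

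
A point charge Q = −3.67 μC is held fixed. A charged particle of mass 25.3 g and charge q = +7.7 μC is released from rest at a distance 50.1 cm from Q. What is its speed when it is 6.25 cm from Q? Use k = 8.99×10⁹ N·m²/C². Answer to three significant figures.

Only the electrostatic force acts, so mechanical energy is conserved: ½mv² = U₁ − U₂ = kQq(1/r₁ − 1/r₂).
U₁ − U₂ = (8.99×10⁹ N·m²/C²)(-3.67×10⁻⁶ C)(7.70×10⁻⁶ C)(1/0.501 − 1/0.0625) = 3.56 J.
v = √(2·3.56/0.0253) = 16.8 m/s.

16.8 m/s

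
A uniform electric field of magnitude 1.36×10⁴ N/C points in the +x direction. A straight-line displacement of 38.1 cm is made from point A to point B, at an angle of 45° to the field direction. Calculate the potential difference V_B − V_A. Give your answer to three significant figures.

Only the component of displacement along E changes the potential: ΔV = −E·d·cosθ.
ΔV = −(1.36×10⁴ V/m)(0.381 m)cos45° = -3660 V.

-3660 V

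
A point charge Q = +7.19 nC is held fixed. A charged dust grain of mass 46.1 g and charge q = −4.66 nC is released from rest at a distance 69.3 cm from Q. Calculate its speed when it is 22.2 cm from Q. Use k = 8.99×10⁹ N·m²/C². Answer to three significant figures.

Only the electrostatic force acts, so mechanical energy is conserved: ½mv² = U₁ − U₂ = kQq(1/r₁ − 1/r₂).
U₁ − U₂ = (8.99×10⁹ N·m²/C²)(7.19×10⁻⁹ C)(-4.66×10⁻⁹ C)(1/0.693 − 1/0.222) = 9.22×10⁻⁷ J.
v = √(2·9.22×10⁻⁷/0.0461) = 6.33×10⁻³ m/s.

6.33×10⁻³ m/s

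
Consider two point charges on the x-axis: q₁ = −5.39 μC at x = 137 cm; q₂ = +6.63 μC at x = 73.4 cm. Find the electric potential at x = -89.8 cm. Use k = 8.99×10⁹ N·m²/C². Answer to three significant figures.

The total potential is the scalar sum of each charge's contribution, V = Σ kqᵢ/rᵢ.
Distances from the field point to each charge: r₁ = 2.27 m, r₂ = 1.63 m.
V = k[(-5.39×10⁻⁶)/(2.27) + (6.63×10⁻⁶)/(1.63)] = 1.52×10⁴ V.

1.52×10⁴ V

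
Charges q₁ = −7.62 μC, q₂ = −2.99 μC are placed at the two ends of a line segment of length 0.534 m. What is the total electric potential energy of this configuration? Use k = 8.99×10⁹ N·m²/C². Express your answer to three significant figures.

The work to assemble the configuration equals its total potential energy, U = Σ kqᵢqⱼ/rᵢⱼ over all pairs.
The separation is r = 0.534 m.
U = (0.384) = 0.384 J.

0.384 J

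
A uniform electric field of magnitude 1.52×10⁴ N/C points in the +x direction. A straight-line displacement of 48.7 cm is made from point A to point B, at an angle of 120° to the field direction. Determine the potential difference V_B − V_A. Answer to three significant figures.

3700 V

Only the component of displacement along E changes the potential: ΔV = −E·d·cosθ.
ΔV = −(1.52×10⁴ V/m)(0.487 m)cos120° = 3700 V.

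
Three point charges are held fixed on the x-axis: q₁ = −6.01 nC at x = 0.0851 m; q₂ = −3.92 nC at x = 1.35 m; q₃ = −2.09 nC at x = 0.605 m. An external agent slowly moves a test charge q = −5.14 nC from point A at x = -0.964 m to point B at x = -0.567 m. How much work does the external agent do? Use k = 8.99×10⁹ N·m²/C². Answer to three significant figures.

1.98×10⁻⁷ J

For quasistatic motion the external work equals the change in potential energy: W_ext = qΔV = q(V_B − V_A).
At A: distances to the source charges are 1.05 m, 2.31 m, 1.57 m; V_A = Σ kqᵢ/rᵢ = -78.7 V.
At B: distances to the source charges are 0.652 m, 1.92 m, 1.17 m; V_B = Σ kqᵢ/rᵢ = -117 V.
ΔV = V_B − V_A = -38.6 V.
W_ext = qΔV = (-5.14×10⁻⁹ C)(-38.6 V) = 1.98×10⁻⁷ J.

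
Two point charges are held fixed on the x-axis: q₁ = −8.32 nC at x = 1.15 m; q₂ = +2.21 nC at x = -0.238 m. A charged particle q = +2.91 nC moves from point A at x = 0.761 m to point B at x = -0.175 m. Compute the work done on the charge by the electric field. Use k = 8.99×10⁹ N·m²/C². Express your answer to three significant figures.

-1.26×10⁻⁶ J

The work done by the electric force is W_field = −ΔU = −q(V_B − V_A) = q(V_A − V_B).
At A: distances to the source charges are 0.389 m, 0.999 m; V_A = Σ kqᵢ/rᵢ = -172 V.
At B: distances to the source charges are 1.32 m, 0.0630 m; V_B = Σ kqᵢ/rᵢ = 259 V.
ΔV = V_B − V_A = 431 V.
W_field = −qΔV = −(2.91×10⁻⁹ C)(431 V) = -1.26×10⁻⁶ J.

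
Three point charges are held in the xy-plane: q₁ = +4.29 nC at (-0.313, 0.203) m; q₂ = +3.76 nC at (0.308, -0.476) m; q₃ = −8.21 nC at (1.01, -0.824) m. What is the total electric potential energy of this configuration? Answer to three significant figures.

The work to assemble the configuration equals its total potential energy, U = Σ kqᵢqⱼ/rᵢⱼ over all pairs.
Pair separations: r₁₂ = 0.920 m, r₁₃ = 1.67 m, r₂₃ = 0.784 m.
U = (1.58×10⁻⁷) + (-1.89×10⁻⁷) + (-3.54×10⁻⁷) = -3.86×10⁻⁷ J.

-3.86×10⁻⁷ J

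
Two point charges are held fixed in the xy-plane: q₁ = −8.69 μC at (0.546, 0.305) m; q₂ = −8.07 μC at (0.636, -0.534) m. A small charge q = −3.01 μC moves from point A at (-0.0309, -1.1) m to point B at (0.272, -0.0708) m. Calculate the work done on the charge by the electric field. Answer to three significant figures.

-0.472 J

The work done by the electric force is W_field = −ΔU = −q(V_B − V_A) = q(V_A − V_B).
At A: distances to the source charges are 1.52 m, 0.875 m; V_A = Σ kqᵢ/rᵢ = -1.34×10⁵ V.
At B: distances to the source charges are 0.465 m, 0.589 m; V_B = Σ kqᵢ/rᵢ = -2.91×10⁵ V.
ΔV = V_B − V_A = -1.57×10⁵ V.
W_field = −qΔV = −(-3.01×10⁻⁶ C)(-1.57×10⁵ V) = -0.472 J.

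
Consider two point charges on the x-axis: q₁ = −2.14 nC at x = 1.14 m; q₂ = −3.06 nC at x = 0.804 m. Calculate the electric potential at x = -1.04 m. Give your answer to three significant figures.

Electric potential is a scalar, so the contributions from each charge add algebraically: V = Σ kqᵢ/rᵢ.
Distances from the field point to each charge: r₁ = 2.18 m, r₂ = 1.84 m.
V = k[(-2.14×10⁻⁹)/(2.18) + (-3.06×10⁻⁹)/(1.84)] = -23.7 V.

-23.7 V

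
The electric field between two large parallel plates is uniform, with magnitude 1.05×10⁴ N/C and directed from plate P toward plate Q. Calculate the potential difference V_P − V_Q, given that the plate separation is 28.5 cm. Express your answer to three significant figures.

2990 V

In a uniform field, potential decreases in the direction of E: ΔV = −E·d for a displacement d parallel to E.
Going from Q to P is a displacement of 28.5 cm opposite to the field, so V_P − V_Q = +Ed = 2990 V.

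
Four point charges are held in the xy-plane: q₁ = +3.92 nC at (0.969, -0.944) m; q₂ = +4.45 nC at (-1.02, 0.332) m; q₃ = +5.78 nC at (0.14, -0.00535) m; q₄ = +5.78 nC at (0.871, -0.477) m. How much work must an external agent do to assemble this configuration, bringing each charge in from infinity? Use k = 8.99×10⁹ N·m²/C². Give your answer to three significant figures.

The work to assemble the configuration equals its total potential energy, U = Σ kqᵢqⱼ/rᵢⱼ over all pairs.
Pair separations: r₁₂ = 2.36 m, r₁₃ = 1.25 m, r₁₄ = 0.477 m, r₂₃ = 1.21 m, r₂₄ = 2.06 m, r₃₄ = 0.870 m.
Summing all 6 pair terms gives U = 1.30×10⁻⁶ J.

1.30×10⁻⁶ J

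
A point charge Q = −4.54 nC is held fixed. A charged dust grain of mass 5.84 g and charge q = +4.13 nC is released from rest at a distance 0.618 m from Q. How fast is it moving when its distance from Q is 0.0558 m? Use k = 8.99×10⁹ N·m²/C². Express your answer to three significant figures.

Only the electrostatic force acts, so mechanical energy is conserved: ½mv² = U₁ − U₂ = kQq(1/r₁ − 1/r₂).
U₁ − U₂ = (8.99×10⁹ N·m²/C²)(-4.54×10⁻⁹ C)(4.13×10⁻⁹ C)(1/0.618 − 1/0.0558) = 2.75×10⁻⁶ J.
v = √(2·2.75×10⁻⁶/5.84×10⁻³) = 0.0307 m/s.

0.0307 m/s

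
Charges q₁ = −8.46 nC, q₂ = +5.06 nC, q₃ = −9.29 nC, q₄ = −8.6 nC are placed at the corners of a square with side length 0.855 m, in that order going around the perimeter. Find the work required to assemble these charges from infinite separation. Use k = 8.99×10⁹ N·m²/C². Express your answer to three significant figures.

The work to assemble the configuration equals its total potential energy, U = Σ kqᵢqⱼ/rᵢⱼ over all pairs.
The four side pairs have separation 0.855 m and the two diagonal pairs 1.21 m.
Summing all 6 pair terms gives U = 9.21×10⁻⁷ J.

9.21×10⁻⁷ J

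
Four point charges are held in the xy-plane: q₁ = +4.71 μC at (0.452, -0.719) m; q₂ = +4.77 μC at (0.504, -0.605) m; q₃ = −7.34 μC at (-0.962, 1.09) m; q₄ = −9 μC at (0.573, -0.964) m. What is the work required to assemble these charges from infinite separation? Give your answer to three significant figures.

The assembly work is the sum of pairwise potential energies, U = Σ_{i<j} kqᵢqⱼ/rᵢⱼ.
Pair separations: r₁₂ = 0.125 m, r₁₃ = 2.30 m, r₁₄ = 0.273 m, r₂₃ = 2.24 m, r₂₄ = 0.366 m, r₃₄ = 2.56 m.
Summing all 6 pair terms gives U = -0.883 J.

-0.883 J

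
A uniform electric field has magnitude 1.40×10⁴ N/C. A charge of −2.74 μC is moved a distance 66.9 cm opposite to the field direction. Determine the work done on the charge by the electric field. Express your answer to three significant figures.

The potential change for a displacement 66.9 cm opposite to the field direction is ΔV = +Ed = 9370 V.
W_field = −qΔV = 0.0257 J.

0.0257 J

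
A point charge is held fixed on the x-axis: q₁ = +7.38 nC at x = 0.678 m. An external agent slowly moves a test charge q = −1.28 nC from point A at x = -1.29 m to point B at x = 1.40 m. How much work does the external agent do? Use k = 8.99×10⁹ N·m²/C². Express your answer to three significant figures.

For quasistatic motion the external work equals the change in potential energy: W_ext = qΔV = q(V_B − V_A).
At A: distance to the source charge is 1.97 m; V_A = kq₁/r = 33.7 V.
At B: distance to the source charge is 0.722 m; V_B = kq₁/r = 91.9 V.
ΔV = V_B − V_A = 58.2 V.
W_ext = qΔV = (-1.28×10⁻⁹ C)(58.2 V) = -7.45×10⁻⁸ J.

-7.45×10⁻⁸ J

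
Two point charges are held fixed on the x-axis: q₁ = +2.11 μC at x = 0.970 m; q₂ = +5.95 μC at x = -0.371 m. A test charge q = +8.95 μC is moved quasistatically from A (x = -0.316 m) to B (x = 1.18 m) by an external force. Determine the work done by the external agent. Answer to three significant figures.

-7.72 J

For quasistatic motion the external work equals the change in potential energy: W_ext = qΔV = q(V_B − V_A).
At A: distances to the source charges are 1.29 m, 0.0550 m; V_A = Σ kqᵢ/rᵢ = 9.87×10⁵ V.
At B: distances to the source charges are 0.210 m, 1.55 m; V_B = Σ kqᵢ/rᵢ = 1.25×10⁵ V.
ΔV = V_B − V_A = -8.62×10⁵ V.
W_ext = qΔV = (8.95×10⁻⁶ C)(-8.62×10⁵ V) = -7.72 J.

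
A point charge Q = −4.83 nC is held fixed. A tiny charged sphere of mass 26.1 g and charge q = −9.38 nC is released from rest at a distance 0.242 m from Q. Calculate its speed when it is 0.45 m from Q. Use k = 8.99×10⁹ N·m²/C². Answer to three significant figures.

Only the electrostatic force acts, so mechanical energy is conserved: ½mv² = U₁ − U₂ = kQq(1/r₁ − 1/r₂).
U₁ − U₂ = (8.99×10⁹ N·m²/C²)(-4.83×10⁻⁹ C)(-9.38×10⁻⁹ C)(1/0.242 − 1/0.450) = 7.78×10⁻⁷ J.
v = √(2·7.78×10⁻⁷/0.0261) = 7.72×10⁻³ m/s.

7.72×10⁻³ m/s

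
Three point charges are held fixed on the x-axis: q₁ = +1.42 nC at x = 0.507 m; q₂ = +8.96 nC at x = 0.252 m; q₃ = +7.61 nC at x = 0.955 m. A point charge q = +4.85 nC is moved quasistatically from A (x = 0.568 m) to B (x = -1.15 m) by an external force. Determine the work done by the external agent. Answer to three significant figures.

-2.64×10⁻⁶ J

For quasistatic motion the external work equals the change in potential energy: W_ext = qΔV = q(V_B − V_A).
At A: distances to the source charges are 0.0610 m, 0.316 m, 0.387 m; V_A = Σ kqᵢ/rᵢ = 641 V.
At B: distances to the source charges are 1.66 m, 1.40 m, 2.10 m; V_B = Σ kqᵢ/rᵢ = 97.7 V.
ΔV = V_B − V_A = -543 V.
W_ext = qΔV = (4.85×10⁻⁹ C)(-543 V) = -2.64×10⁻⁶ J.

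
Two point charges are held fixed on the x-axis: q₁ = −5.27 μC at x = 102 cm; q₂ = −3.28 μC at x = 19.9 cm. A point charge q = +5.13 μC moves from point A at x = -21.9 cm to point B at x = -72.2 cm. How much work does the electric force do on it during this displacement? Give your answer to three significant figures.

The work done by the electric force is W_field = −ΔU = −q(V_B − V_A) = q(V_A − V_B).
At A: distances to the source charges are 1.24 m, 0.418 m; V_A = Σ kqᵢ/rᵢ = -1.09×10⁵ V.
At B: distances to the source charges are 1.74 m, 0.921 m; V_B = Σ kqᵢ/rᵢ = -5.92×10⁴ V.
ΔV = V_B − V_A = 4.96×10⁴ V.
W_field = −qΔV = −(5.13×10⁻⁶ C)(4.96×10⁴ V) = -0.254 J.

-0.254 J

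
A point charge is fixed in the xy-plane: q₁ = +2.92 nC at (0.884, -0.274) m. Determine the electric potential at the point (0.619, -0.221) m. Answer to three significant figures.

The total potential is the scalar sum of each charge's contribution, V = Σ kqᵢ/rᵢ.
Distances from the field point to each charge: r₁ = 0.270 m.
V = k[(2.92×10⁻⁹)/(0.270)] = 97.1 V.

97.1 V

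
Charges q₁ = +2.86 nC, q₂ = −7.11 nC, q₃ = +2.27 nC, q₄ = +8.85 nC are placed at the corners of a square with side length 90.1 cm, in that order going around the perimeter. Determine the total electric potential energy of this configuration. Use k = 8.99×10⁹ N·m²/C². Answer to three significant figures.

-3.09×10⁻⁷ J

The work to assemble the configuration equals its total potential energy, U = Σ kqᵢqⱼ/rᵢⱼ over all pairs.
The four side pairs have separation 0.901 m and the two diagonal pairs 1.27 m.
Summing all 6 pair terms gives U = -3.09×10⁻⁷ J.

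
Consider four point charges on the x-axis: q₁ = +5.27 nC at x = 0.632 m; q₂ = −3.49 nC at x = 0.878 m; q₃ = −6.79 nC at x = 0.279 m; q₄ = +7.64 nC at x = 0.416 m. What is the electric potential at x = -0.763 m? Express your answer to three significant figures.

The total potential is the scalar sum of each charge's contribution, V = Σ kqᵢ/rᵢ.
Distances from the field point to each charge: r₁ = 1.40 m, r₂ = 1.64 m, r₃ = 1.04 m, r₄ = 1.18 m.
V = k[(5.27×10⁻⁹)/(1.40) + (-3.49×10⁻⁹)/(1.64) + (-6.79×10⁻⁹)/(1.04) + (7.64×10⁻⁹)/(1.18)] = 14.5 V.

14.5 V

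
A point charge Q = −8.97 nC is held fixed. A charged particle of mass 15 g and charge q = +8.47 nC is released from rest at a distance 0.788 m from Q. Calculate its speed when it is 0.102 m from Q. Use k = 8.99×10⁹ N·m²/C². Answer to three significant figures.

Only the electrostatic force acts, so mechanical energy is conserved: ½mv² = U₁ − U₂ = kQq(1/r₁ − 1/r₂).
U₁ − U₂ = (8.99×10⁹ N·m²/C²)(-8.97×10⁻⁹ C)(8.47×10⁻⁹ C)(1/0.788 − 1/0.102) = 5.83×10⁻⁶ J.
v = √(2·5.83×10⁻⁶/0.0150) = 0.0279 m/s.

0.0279 m/s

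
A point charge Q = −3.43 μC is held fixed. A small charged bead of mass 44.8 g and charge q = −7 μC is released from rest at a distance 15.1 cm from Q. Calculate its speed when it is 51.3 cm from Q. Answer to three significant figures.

6.71 m/s

Only the electrostatic force acts, so mechanical energy is conserved: ½mv² = U₁ − U₂ = kQq(1/r₁ − 1/r₂).
U₁ − U₂ = (8.99×10⁹ N·m²/C²)(-3.43×10⁻⁶ C)(-7.00×10⁻⁶ C)(1/0.151 − 1/0.513) = 1.01 J.
v = √(2·1.01/0.0448) = 6.71 m/s.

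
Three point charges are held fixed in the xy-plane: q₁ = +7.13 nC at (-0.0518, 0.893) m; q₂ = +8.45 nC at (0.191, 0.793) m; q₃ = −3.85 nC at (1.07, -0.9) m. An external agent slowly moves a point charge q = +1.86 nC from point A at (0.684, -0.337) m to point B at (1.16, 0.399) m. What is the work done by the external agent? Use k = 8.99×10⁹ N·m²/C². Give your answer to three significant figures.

For quasistatic motion the external work equals the change in potential energy: W_ext = qΔV = q(V_B − V_A).
At A: distances to the source charges are 1.43 m, 1.23 m, 0.683 m; V_A = Σ kqᵢ/rᵢ = 55.6 V.
At B: distances to the source charges are 1.31 m, 1.05 m, 1.30 m; V_B = Σ kqᵢ/rᵢ = 95.0 V.
ΔV = V_B − V_A = 39.4 V.
W_ext = qΔV = (1.86×10⁻⁹ C)(39.4 V) = 7.33×10⁻⁸ J.

7.33×10⁻⁸ J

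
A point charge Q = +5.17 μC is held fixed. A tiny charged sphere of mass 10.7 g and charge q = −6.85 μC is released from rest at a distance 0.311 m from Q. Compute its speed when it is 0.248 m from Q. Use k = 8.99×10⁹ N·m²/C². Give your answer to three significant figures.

6.97 m/s

Only the electrostatic force acts, so mechanical energy is conserved: ½mv² = U₁ − U₂ = kQq(1/r₁ − 1/r₂).
U₁ − U₂ = (8.99×10⁹ N·m²/C²)(5.17×10⁻⁶ C)(-6.85×10⁻⁶ C)(1/0.311 − 1/0.248) = 0.260 J.
v = √(2·0.260/0.0107) = 6.97 m/s.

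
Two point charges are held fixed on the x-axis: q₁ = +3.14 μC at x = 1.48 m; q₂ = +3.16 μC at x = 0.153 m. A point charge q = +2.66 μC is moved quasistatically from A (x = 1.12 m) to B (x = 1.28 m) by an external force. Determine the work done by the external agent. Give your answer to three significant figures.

For quasistatic motion the external work equals the change in potential energy: W_ext = qΔV = q(V_B − V_A).
At A: distances to the source charges are 0.360 m, 0.967 m; V_A = Σ kqᵢ/rᵢ = 1.08×10⁵ V.
At B: distances to the source charges are 0.200 m, 1.13 m; V_B = Σ kqᵢ/rᵢ = 1.66×10⁵ V.
ΔV = V_B − V_A = 5.86×10⁴ V.
W_ext = qΔV = (2.66×10⁻⁶ C)(5.86×10⁴ V) = 0.156 J.

0.156 J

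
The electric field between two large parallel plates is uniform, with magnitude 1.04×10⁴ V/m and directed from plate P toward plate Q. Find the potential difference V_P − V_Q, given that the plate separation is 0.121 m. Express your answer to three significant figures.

In a uniform field, potential decreases in the direction of E: ΔV = −E·d for a displacement d parallel to E.
Going from Q to P is a displacement of 0.121 m opposite to the field, so V_P − V_Q = +Ed = 1260 V.

1260 V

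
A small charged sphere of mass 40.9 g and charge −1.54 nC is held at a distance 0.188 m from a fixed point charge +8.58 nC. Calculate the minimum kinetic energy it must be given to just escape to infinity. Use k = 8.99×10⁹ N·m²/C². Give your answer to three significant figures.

To just escape, total mechanical energy must reach zero at infinity: ½mv²_min + U = 0, so ½mv²_min = −U = |kQq|/r.
|U| = |kQq|/r = (8.99×10⁹ N·m²/C²)(8.58×10⁻⁹)(1.54×10⁻⁹)/(0.188) = 6.32×10⁻⁷ J.

6.32×10⁻⁷ J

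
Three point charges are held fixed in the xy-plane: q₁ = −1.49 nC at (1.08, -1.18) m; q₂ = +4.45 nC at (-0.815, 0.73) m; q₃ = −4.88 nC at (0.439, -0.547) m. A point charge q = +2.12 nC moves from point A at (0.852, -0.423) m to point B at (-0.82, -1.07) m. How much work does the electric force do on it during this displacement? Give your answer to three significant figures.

The work done by the electric force is W_field = −ΔU = −q(V_B − V_A) = q(V_A − V_B).
At A: distances to the source charges are 0.791 m, 2.03 m, 0.431 m; V_A = Σ kqᵢ/rᵢ = -98.9 V.
At B: distances to the source charges are 1.90 m, 1.80 m, 1.36 m; V_B = Σ kqᵢ/rᵢ = -17.0 V.
ΔV = V_B − V_A = 82.0 V.
W_field = −qΔV = −(2.12×10⁻⁹ C)(82.0 V) = -1.74×10⁻⁷ J.

-1.74×10⁻⁷ J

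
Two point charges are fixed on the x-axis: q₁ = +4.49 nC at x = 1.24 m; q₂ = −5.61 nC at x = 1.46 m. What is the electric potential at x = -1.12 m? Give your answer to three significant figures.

Electric potential is a scalar, so the contributions from each charge add algebraically: V = Σ kqᵢ/rᵢ.
Distances from the field point to each charge: r₁ = 2.36 m, r₂ = 2.58 m.
V = k[(4.49×10⁻⁹)/(2.36) + (-5.61×10⁻⁹)/(2.58)] = -2.44 V.

-2.44 V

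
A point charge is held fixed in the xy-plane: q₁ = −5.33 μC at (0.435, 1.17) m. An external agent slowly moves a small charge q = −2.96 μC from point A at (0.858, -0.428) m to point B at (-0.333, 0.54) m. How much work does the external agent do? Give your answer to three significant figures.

For quasistatic motion the external work equals the change in potential energy: W_ext = qΔV = q(V_B − V_A).
At A: distance to the source charge is 1.65 m; V_A = kq₁/r = -2.90×10⁴ V.
At B: distance to the source charge is 0.993 m; V_B = kq₁/r = -4.82×10⁴ V.
ΔV = V_B − V_A = -1.93×10⁴ V.
W_ext = qΔV = (-2.96×10⁻⁶ C)(-1.93×10⁴ V) = 0.0570 J.

0.0570 J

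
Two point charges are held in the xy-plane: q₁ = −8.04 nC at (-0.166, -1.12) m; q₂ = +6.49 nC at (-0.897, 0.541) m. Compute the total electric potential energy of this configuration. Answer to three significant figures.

The assembly work is the sum of pairwise potential energies, U = Σ_{i<j} kqᵢqⱼ/rᵢⱼ.
Pair separations: r₁₂ = 1.81 m.
U = (-2.58×10⁻⁷) = -2.58×10⁻⁷ J.

-2.58×10⁻⁷ J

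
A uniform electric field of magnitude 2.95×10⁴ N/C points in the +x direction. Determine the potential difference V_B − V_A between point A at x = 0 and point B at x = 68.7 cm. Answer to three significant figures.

-2.03×10⁴ V

In a uniform field, potential decreases in the direction of E: V_B − V_A = −E·Δx.
V_B − V_A = −(2.95×10⁴ V/m)(0.687 m) = -2.03×10⁴ V.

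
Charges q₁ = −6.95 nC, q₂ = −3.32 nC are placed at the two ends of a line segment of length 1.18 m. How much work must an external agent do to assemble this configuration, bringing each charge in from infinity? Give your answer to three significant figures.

The assembly work is the sum of pairwise potential energies, U = Σ_{i<j} kqᵢqⱼ/rᵢⱼ.
The separation is r = 1.18 m.
U = (1.76×10⁻⁷) = 1.76×10⁻⁷ J.

1.76×10⁻⁷ J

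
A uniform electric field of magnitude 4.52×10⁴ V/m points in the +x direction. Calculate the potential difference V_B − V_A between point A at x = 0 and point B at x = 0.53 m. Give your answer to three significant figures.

-2.40×10⁴ V

In a uniform field, potential decreases in the direction of E: V_B − V_A = −E·Δx.
V_B − V_A = −(4.52×10⁴ V/m)(0.530 m) = -2.40×10⁴ V.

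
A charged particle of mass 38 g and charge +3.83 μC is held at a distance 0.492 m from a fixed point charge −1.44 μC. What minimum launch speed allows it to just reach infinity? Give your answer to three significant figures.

2.30 m/s

To just escape, total mechanical energy must reach zero at infinity: ½mv²_min + U = 0, so ½mv²_min = −U = |kQq|/r.
|U| = |kQq|/r = (8.99×10⁹ N·m²/C²)(1.44×10⁻⁶)(3.83×10⁻⁶)/(0.492) = 0.101 J.
v_min = √(2|U|/m) = √(2·0.101/0.0380) = 2.30 m/s.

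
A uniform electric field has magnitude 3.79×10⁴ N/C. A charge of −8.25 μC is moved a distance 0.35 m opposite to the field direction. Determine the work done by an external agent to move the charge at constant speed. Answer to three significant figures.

The potential change for a displacement 0.35 m opposite to the field direction is ΔV = +Ed = 1.33×10⁴ V.
W_ext = qΔV = -0.109 J.

-0.109 J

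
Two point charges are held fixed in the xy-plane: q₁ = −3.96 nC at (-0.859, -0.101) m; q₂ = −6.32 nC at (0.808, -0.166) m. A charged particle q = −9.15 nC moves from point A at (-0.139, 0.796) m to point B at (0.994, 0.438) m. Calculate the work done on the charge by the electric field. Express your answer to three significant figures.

-3.23×10⁻⁷ J

The work done by the electric force is W_field = −ΔU = −q(V_B − V_A) = q(V_A − V_B).
At A: distances to the source charges are 1.15 m, 1.35 m; V_A = Σ kqᵢ/rᵢ = -73.0 V.
At B: distances to the source charges are 1.93 m, 0.632 m; V_B = Σ kqᵢ/rᵢ = -108 V.
ΔV = V_B − V_A = -35.3 V.
W_field = −qΔV = −(-9.15×10⁻⁹ C)(-35.3 V) = -3.23×10⁻⁷ J.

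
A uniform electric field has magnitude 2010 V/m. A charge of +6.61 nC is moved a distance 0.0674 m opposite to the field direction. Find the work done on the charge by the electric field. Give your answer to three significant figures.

The potential change for a displacement 0.0674 m opposite to the field direction is ΔV = +Ed = 135 V.
W_field = −qΔV = -8.95×10⁻⁷ J.

-8.95×10⁻⁷ J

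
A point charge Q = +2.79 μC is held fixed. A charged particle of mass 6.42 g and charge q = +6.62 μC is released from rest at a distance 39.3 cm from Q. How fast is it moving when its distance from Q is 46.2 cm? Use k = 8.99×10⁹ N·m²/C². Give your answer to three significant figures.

4.43 m/s

Only the electrostatic force acts, so mechanical energy is conserved: ½mv² = U₁ − U₂ = kQq(1/r₁ − 1/r₂).
U₁ − U₂ = (8.99×10⁹ N·m²/C²)(2.79×10⁻⁶ C)(6.62×10⁻⁶ C)(1/0.393 − 1/0.462) = 0.0631 J.
v = √(2·0.0631/6.42×10⁻³) = 4.43 m/s.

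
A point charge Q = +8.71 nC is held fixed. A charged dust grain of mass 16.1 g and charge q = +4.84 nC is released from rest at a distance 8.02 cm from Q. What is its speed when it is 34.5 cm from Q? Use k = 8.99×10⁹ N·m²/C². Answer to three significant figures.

Only the electrostatic force acts, so mechanical energy is conserved: ½mv² = U₁ − U₂ = kQq(1/r₁ − 1/r₂).
U₁ − U₂ = (8.99×10⁹ N·m²/C²)(8.71×10⁻⁹ C)(4.84×10⁻⁹ C)(1/0.0802 − 1/0.345) = 3.63×10⁻⁶ J.
v = √(2·3.63×10⁻⁶/0.0161) = 0.0212 m/s.

0.0212 m/s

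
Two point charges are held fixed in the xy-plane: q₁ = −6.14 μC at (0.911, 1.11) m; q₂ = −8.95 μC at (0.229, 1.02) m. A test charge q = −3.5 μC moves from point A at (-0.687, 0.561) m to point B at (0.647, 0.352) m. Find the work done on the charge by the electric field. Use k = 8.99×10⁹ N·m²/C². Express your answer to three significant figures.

The work done by the electric force is W_field = −ΔU = −q(V_B − V_A) = q(V_A − V_B).
At A: distances to the source charges are 1.69 m, 1.02 m; V_A = Σ kqᵢ/rᵢ = -1.11×10⁵ V.
At B: distances to the source charges are 0.803 m, 0.788 m; V_B = Σ kqᵢ/rᵢ = -1.71×10⁵ V.
ΔV = V_B − V_A = -5.97×10⁴ V.
W_field = −qΔV = −(-3.50×10⁻⁶ C)(-5.97×10⁴ V) = -0.209 J.

-0.209 J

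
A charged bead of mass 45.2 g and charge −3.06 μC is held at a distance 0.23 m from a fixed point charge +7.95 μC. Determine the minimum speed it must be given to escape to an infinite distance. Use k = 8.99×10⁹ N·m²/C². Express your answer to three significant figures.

6.49 m/s

To just escape, total mechanical energy must reach zero at infinity: ½mv²_min + U = 0, so ½mv²_min = −U = |kQq|/r.
|U| = |kQq|/r = (8.99×10⁹ N·m²/C²)(7.95×10⁻⁶)(3.06×10⁻⁶)/(0.230) = 0.951 J.
v_min = √(2|U|/m) = √(2·0.951/0.0452) = 6.49 m/s.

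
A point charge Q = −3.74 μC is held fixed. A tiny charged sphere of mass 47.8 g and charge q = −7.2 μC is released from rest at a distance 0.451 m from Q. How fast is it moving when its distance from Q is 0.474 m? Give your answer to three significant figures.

Only the electrostatic force acts, so mechanical energy is conserved: ½mv² = U₁ − U₂ = kQq(1/r₁ − 1/r₂).
U₁ − U₂ = (8.99×10⁹ N·m²/C²)(-3.74×10⁻⁶ C)(-7.20×10⁻⁶ C)(1/0.451 − 1/0.474) = 0.0260 J.
v = √(2·0.0260/0.0478) = 1.04 m/s.

1.04 m/s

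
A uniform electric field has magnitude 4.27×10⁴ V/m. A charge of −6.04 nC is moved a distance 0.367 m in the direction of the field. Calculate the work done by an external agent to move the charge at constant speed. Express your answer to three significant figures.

The potential change for a displacement 0.367 m in the direction of the field is ΔV = −Ed = -1.57×10⁴ V.
W_ext = qΔV = 9.47×10⁻⁵ J.

9.47×10⁻⁵ J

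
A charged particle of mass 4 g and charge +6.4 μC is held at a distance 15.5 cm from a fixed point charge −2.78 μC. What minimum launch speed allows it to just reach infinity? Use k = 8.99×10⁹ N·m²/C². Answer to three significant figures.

22.7 m/s

To just escape, total mechanical energy must reach zero at infinity: ½mv²_min + U = 0, so ½mv²_min = −U = |kQq|/r.
|U| = |kQq|/r = (8.99×10⁹ N·m²/C²)(2.78×10⁻⁶)(6.40×10⁻⁶)/(0.155) = 1.03 J.
v_min = √(2|U|/m) = √(2·1.03/4.00×10⁻³) = 22.7 m/s.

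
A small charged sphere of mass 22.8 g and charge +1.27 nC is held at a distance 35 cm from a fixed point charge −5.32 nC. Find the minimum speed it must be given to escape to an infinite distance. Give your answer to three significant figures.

To just escape, total mechanical energy must reach zero at infinity: ½mv²_min + U = 0, so ½mv²_min = −U = |kQq|/r.
|U| = |kQq|/r = (8.99×10⁹ N·m²/C²)(5.32×10⁻⁹)(1.27×10⁻⁹)/(0.350) = 1.74×10⁻⁷ J.
v_min = √(2|U|/m) = √(2·1.74×10⁻⁷/0.0228) = 3.90×10⁻³ m/s.

3.90×10⁻³ m/s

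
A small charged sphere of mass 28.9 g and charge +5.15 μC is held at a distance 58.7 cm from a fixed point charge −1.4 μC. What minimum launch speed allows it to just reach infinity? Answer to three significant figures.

To just escape, total mechanical energy must reach zero at infinity: ½mv²_min + U = 0, so ½mv²_min = −U = |kQq|/r.
|U| = |kQq|/r = (8.99×10⁹ N·m²/C²)(1.40×10⁻⁶)(5.15×10⁻⁶)/(0.587) = 0.110 J.
v_min = √(2|U|/m) = √(2·0.110/0.0289) = 2.76 m/s.

2.76 m/s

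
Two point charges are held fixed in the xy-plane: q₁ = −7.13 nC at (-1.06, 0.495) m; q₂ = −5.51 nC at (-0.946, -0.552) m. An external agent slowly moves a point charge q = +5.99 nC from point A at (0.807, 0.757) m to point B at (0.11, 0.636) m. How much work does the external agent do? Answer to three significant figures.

For quasistatic motion the external work equals the change in potential energy: W_ext = qΔV = q(V_B − V_A).
At A: distances to the source charges are 1.89 m, 2.19 m; V_A = Σ kqᵢ/rᵢ = -56.6 V.
At B: distances to the source charges are 1.18 m, 1.59 m; V_B = Σ kqᵢ/rᵢ = -85.6 V.
ΔV = V_B − V_A = -28.9 V.
W_ext = qΔV = (5.99×10⁻⁹ C)(-28.9 V) = -1.73×10⁻⁷ J.

-1.73×10⁻⁷ J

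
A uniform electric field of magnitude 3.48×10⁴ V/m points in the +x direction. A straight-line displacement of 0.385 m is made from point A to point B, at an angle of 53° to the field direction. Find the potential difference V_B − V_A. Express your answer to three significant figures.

-8060 V

Only the component of displacement along E changes the potential: ΔV = −E·d·cosθ.
ΔV = −(3.48×10⁴ V/m)(0.385 m)cos53° = -8060 V.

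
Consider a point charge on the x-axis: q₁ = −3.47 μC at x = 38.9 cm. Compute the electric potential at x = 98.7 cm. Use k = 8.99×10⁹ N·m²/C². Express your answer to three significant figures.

Electric potential is a scalar, so the contributions from each charge add algebraically: V = Σ kqᵢ/rᵢ.
V = k[(-3.47×10⁻⁶)/(0.598)] = -5.22×10⁴ V.

-5.22×10⁴ V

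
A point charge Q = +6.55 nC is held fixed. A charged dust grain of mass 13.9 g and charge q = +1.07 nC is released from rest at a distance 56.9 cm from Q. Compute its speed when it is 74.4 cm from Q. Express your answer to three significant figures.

1.94×10⁻³ m/s

Only the electrostatic force acts, so mechanical energy is conserved: ½mv² = U₁ − U₂ = kQq(1/r₁ − 1/r₂).
U₁ − U₂ = (8.99×10⁹ N·m²/C²)(6.55×10⁻⁹ C)(1.07×10⁻⁹ C)(1/0.569 − 1/0.744) = 2.60×10⁻⁸ J.
v = √(2·2.60×10⁻⁸/0.0139) = 1.94×10⁻³ m/s.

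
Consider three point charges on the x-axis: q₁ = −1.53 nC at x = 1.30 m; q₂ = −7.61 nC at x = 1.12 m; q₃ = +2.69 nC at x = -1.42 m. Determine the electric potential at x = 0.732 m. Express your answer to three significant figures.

The total potential is the scalar sum of each charge's contribution, V = Σ kqᵢ/rᵢ.
Distances from the field point to each charge: r₁ = 0.568 m, r₂ = 0.388 m, r₃ = 2.15 m.
V = k[(-1.53×10⁻⁹)/(0.568) + (-7.61×10⁻⁹)/(0.388) + (2.69×10⁻⁹)/(2.15)] = -189 V.

-189 V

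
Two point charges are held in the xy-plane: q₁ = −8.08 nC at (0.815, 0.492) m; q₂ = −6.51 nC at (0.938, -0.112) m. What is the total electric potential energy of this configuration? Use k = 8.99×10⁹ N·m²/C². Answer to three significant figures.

The assembly work is the sum of pairwise potential energies, U = Σ_{i<j} kqᵢqⱼ/rᵢⱼ.
Pair separations: r₁₂ = 0.616 m.
U = (7.67×10⁻⁷) = 7.67×10⁻⁷ J.

7.67×10⁻⁷ J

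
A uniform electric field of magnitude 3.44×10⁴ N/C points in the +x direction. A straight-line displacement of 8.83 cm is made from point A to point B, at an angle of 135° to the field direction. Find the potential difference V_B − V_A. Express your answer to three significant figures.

Only the component of displacement along E changes the potential: ΔV = −E·d·cosθ.
ΔV = −(3.44×10⁴ V/m)(0.0883 m)cos135° = 2150 V.

2150 V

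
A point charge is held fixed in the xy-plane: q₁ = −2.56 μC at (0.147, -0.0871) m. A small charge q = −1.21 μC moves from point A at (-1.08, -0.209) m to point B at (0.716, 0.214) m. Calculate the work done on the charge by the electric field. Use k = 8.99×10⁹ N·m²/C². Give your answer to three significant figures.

-0.0207 J

The work done by the electric force is W_field = −ΔU = −q(V_B − V_A) = q(V_A − V_B).
At A: distance to the source charge is 1.23 m; V_A = kq₁/r = -1.87×10⁴ V.
At B: distance to the source charge is 0.644 m; V_B = kq₁/r = -3.58×10⁴ V.
ΔV = V_B − V_A = -1.71×10⁴ V.
W_field = −qΔV = −(-1.21×10⁻⁶ C)(-1.71×10⁴ V) = -0.0207 J.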